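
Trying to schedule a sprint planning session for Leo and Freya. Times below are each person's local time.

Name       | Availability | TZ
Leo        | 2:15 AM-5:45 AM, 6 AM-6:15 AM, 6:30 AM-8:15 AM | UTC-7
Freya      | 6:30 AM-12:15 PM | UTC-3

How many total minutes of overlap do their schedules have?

315

Leo in UTC: 09:15-12:45, 13:00-13:15, 13:30-15:15 (add 7h to convert from UTC-7).
Freya in UTC: 09:30-15:15 (add 3h to convert from UTC-3).
Leo ∩ Freya: 09:30-12:45, 13:00-13:15, 13:30-15:15.
So the common availability across everyone is 09:30-12:45, 13:00-13:15, 13:30-15:15.
Summing the common windows: 195 + 15 + 105 = 315 minutes.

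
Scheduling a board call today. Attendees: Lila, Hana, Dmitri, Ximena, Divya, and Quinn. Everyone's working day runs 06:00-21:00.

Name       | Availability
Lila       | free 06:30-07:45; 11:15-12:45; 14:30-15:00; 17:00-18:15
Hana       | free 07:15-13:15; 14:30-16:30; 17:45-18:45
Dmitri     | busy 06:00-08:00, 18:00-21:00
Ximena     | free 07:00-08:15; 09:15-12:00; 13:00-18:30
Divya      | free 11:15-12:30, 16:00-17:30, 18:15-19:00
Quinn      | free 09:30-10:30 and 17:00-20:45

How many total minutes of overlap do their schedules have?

0

Lila free: 06:30-07:45, 11:15-12:45, 14:30-15:00, 17:00-18:15.
Hana free: 07:15-13:15, 14:30-16:30, 17:45-18:45.
Dmitri free: 08:00-18:00 (invert busy blocks within the working day).
Ximena free: 07:00-08:15, 09:15-12:00, 13:00-18:30.
Divya free: 11:15-12:30, 16:00-17:30, 18:15-19:00.
Quinn free: 09:30-10:30, 17:00-20:45.
Lila ∩ Hana: 07:15-07:45, 11:15-12:45, 14:30-15:00, 17:45-18:15.
Lila ∩ Hana ∩ Dmitri: 11:15-12:45, 14:30-15:00, 17:45-18:00.
Lila ∩ Hana ∩ Dmitri ∩ Ximena: 11:15-12:00, 14:30-15:00, 17:45-18:00.
Lila ∩ Hana ∩ Dmitri ∩ Ximena ∩ Divya: 11:15-12:00.
Lila ∩ Hana ∩ Dmitri ∩ Ximena ∩ Divya ∩ Quinn: ∅.
There is no time when everyone is free.
There is no common window, so the total is 0 minutes.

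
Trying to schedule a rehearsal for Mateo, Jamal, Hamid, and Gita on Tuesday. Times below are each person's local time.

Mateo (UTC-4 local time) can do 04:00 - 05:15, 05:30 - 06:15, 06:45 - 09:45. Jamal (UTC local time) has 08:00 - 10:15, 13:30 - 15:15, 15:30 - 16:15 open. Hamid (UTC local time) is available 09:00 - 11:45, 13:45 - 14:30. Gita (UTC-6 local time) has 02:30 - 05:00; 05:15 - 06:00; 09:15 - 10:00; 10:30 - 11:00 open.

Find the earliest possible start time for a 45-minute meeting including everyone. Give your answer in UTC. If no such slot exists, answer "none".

09:30

Mateo in UTC: 08:00-09:15, 09:30-10:15, 10:45-13:45 (add 4h to convert from UTC-4).
Jamal in UTC: 08:00-10:15, 13:30-15:15, 15:30-16:15.
Hamid in UTC: 09:00-11:45, 13:45-14:30.
Gita in UTC: 08:30-11:00, 11:15-12:00, 15:15-16:00, 16:30-17:00 (add 6h to convert from UTC-6).
Mateo ∩ Jamal: 08:00-09:15, 09:30-10:15, 13:30-13:45.
Mateo ∩ Jamal ∩ Hamid: 09:00-09:15, 09:30-10:15.
Mateo ∩ Jamal ∩ Hamid ∩ Gita: 09:00-09:15, 09:30-10:15.
The first common window of at least 45 minutes is 09:30-10:15, so the earliest start is 09:30.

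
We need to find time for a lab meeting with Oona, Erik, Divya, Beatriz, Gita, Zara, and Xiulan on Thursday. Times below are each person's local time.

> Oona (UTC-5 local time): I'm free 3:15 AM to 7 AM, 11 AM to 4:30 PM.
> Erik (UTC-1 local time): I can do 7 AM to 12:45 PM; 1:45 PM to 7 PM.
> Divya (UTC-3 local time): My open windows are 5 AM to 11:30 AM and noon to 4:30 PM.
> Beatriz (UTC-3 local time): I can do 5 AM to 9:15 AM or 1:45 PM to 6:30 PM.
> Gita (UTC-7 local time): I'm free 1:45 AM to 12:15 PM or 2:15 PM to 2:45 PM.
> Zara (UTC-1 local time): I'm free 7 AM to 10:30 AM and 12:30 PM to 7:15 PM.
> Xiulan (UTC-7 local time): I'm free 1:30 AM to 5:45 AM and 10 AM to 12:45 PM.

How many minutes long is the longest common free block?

Oona in UTC: 08:15-12:00, 16:00-21:30 (add 5h to convert from UTC-5).
Erik in UTC: 08:00-13:45, 14:45-20:00 (add 1h to convert from UTC-1).
Divya in UTC: 08:00-14:30, 15:00-19:30 (add 3h to convert from UTC-3).
Beatriz in UTC: 08:00-12:15, 16:45-21:30 (add 3h to convert from UTC-3).
Gita in UTC: 08:45-19:15, 21:15-21:45 (add 7h to convert from UTC-7).
Zara in UTC: 08:00-11:30, 13:30-20:15 (add 1h to convert from UTC-1).
Xiulan in UTC: 08:30-12:45, 17:00-19:45 (add 7h to convert from UTC-7).
Oona ∩ Erik: 08:15-12:00, 16:00-20:00.
Oona ∩ Erik ∩ Divya: 08:15-12:00, 16:00-19:30.
Oona ∩ Erik ∩ Divya ∩ Beatriz: 08:15-12:00, 16:45-19:30.
Oona ∩ Erik ∩ Divya ∩ Beatriz ∩ Gita: 08:45-12:00, 16:45-19:15.
Oona ∩ Erik ∩ Divya ∩ Beatriz ∩ Gita ∩ Zara: 08:45-11:30, 16:45-19:15.
Oona ∩ Erik ∩ Divya ∩ Beatriz ∩ Gita ∩ Zara ∩ Xiulan: 08:45-11:30, 17:00-19:15.
The longest is 08:45-11:30 at 165 minutes.

165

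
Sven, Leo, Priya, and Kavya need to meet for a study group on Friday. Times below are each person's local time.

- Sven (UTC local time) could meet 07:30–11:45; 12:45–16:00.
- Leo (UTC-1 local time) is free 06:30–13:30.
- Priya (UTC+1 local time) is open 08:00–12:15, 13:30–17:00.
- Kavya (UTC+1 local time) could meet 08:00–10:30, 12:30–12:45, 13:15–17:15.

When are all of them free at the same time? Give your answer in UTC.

07:30-09:30, 12:45-14:30

Sven in UTC: 07:30-11:45, 12:45-16:00.
Leo in UTC: 07:30-14:30 (add 1h to convert from UTC-1).
Priya in UTC: 07:00-11:15, 12:30-16:00 (subtract 1h to convert from UTC+1).
Kavya in UTC: 07:00-09:30, 11:30-11:45, 12:15-16:15 (subtract 1h to convert from UTC+1).
Sven ∩ Leo: 07:30-11:45, 12:45-14:30.
Sven ∩ Leo ∩ Priya: 07:30-11:15, 12:45-14:30.
Sven ∩ Leo ∩ Priya ∩ Kavya: 07:30-09:30, 12:45-14:30.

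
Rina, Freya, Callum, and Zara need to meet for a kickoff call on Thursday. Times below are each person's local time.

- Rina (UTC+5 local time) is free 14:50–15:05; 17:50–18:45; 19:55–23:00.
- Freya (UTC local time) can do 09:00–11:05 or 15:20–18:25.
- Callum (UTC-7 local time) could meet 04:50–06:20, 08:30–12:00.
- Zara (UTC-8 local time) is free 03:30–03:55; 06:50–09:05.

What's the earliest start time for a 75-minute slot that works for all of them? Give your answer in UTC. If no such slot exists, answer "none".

15:30

Rina in UTC: 09:50-10:05, 12:50-13:45, 14:55-18:00 (subtract 5h to convert from UTC+5).
Freya in UTC: 09:00-11:05, 15:20-18:25.
Callum in UTC: 11:50-13:20, 15:30-19:00 (add 7h to convert from UTC-7).
Zara in UTC: 11:30-11:55, 14:50-17:05 (add 8h to convert from UTC-8).
Rina ∩ Freya: 09:50-10:05, 15:20-18:00.
Rina ∩ Freya ∩ Callum: 15:30-18:00.
Rina ∩ Freya ∩ Callum ∩ Zara: 15:30-17:05.
So the common availability across everyone is 15:30-17:05.
The first common window of at least 75 minutes is 15:30-17:05, so the earliest start is 15:30.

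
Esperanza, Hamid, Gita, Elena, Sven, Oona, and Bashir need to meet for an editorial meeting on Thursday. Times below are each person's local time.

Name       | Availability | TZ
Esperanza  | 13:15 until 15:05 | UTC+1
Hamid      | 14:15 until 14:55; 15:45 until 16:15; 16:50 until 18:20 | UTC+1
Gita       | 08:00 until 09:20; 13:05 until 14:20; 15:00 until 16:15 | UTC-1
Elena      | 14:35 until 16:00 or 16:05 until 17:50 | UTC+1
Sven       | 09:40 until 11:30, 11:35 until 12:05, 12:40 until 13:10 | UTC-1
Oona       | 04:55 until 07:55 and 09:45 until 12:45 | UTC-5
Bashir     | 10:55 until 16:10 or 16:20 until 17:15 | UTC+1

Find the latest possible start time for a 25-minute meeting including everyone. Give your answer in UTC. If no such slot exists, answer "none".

none

Esperanza in UTC: 12:15-14:05 (subtract 1h to convert from UTC+1).
Hamid in UTC: 13:15-13:55, 14:45-15:15, 15:50-17:20 (subtract 1h to convert from UTC+1).
Gita in UTC: 09:00-10:20, 14:05-15:20, 16:00-17:15 (add 1h to convert from UTC-1).
Elena in UTC: 13:35-15:00, 15:05-16:50 (subtract 1h to convert from UTC+1).
Sven in UTC: 10:40-12:30, 12:35-13:05, 13:40-14:10 (add 1h to convert from UTC-1).
Oona in UTC: 09:55-12:55, 14:45-17:45 (add 5h to convert from UTC-5).
Bashir in UTC: 09:55-15:10, 15:20-16:15 (subtract 1h to convert from UTC+1).
Esperanza ∩ Hamid: 13:15-13:55.
Esperanza ∩ Hamid ∩ Gita: ∅.
Esperanza ∩ Hamid ∩ Gita ∩ Elena: ∅.
Esperanza ∩ Hamid ∩ Gita ∩ Elena ∩ Sven: ∅.
Esperanza ∩ Hamid ∩ Gita ∩ Elena ∩ Sven ∩ Oona: ∅.
Esperanza ∩ Hamid ∩ Gita ∩ Elena ∩ Sven ∩ Oona ∩ Bashir: ∅.
There is no time when everyone is free.
No common window is at least 25 minutes long.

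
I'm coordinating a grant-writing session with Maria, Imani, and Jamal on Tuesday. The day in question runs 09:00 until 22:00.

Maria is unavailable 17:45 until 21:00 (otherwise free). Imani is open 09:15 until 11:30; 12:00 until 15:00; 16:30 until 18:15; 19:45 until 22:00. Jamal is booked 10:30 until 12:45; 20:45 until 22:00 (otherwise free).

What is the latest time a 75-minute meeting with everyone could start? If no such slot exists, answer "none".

16:30

Maria free: 09:00-17:45, 21:00-22:00 (invert busy blocks within the working day).
Imani free: 09:15-11:30, 12:00-15:00, 16:30-18:15, 19:45-22:00.
Jamal free: 09:00-10:30, 12:45-20:45 (invert busy blocks within the working day).
Maria ∩ Imani: 09:15-11:30, 12:00-15:00, 16:30-17:45, 21:00-22:00.
Maria ∩ Imani ∩ Jamal: 09:15-10:30, 12:45-15:00, 16:30-17:45.
So the common availability across everyone is 09:15-10:30, 12:45-15:00, 16:30-17:45.
The last common window of at least 75 minutes is 16:30-17:45; a 75-minute meeting can start as late as 16:30 and still end by 17:45.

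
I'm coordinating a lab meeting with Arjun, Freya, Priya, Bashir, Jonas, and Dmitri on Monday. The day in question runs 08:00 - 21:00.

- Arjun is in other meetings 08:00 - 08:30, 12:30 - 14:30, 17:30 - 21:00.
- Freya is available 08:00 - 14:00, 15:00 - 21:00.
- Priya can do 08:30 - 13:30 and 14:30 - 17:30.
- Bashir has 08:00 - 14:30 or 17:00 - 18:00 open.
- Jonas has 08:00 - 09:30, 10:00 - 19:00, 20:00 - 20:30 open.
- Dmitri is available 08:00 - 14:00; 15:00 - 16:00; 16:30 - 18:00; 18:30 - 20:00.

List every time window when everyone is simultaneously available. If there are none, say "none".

Arjun free: 08:30-12:30, 14:30-17:30 (invert busy blocks within the working day).
Freya free: 08:00-14:00, 15:00-21:00.
Priya free: 08:30-13:30, 14:30-17:30.
Bashir free: 08:00-14:30, 17:00-18:00.
Jonas free: 08:00-09:30, 10:00-19:00, 20:00-20:30.
Dmitri free: 08:00-14:00, 15:00-16:00, 16:30-18:00, 18:30-20:00.
Arjun ∩ Freya: 08:30-12:30, 15:00-17:30.
Arjun ∩ Freya ∩ Priya: 08:30-12:30, 15:00-17:30.
Arjun ∩ Freya ∩ Priya ∩ Bashir: 08:30-12:30, 17:00-17:30.
Arjun ∩ Freya ∩ Priya ∩ Bashir ∩ Jonas: 08:30-09:30, 10:00-12:30, 17:00-17:30.
Arjun ∩ Freya ∩ Priya ∩ Bashir ∩ Jonas ∩ Dmitri: 08:30-09:30, 10:00-12:30, 17:00-17:30.

08:30-09:30, 10:00-12:30, 17:00-17:30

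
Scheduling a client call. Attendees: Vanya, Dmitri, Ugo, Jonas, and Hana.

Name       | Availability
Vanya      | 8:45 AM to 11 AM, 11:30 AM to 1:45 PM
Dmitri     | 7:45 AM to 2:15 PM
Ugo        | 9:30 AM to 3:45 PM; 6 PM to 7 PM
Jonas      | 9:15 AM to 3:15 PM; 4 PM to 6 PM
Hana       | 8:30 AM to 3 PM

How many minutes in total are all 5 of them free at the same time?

Vanya ∩ Dmitri: 08:45-11:00, 11:30-13:45.
Vanya ∩ Dmitri ∩ Ugo: 09:30-11:00, 11:30-13:45.
Vanya ∩ Dmitri ∩ Ugo ∩ Jonas: 09:30-11:00, 11:30-13:45.
Vanya ∩ Dmitri ∩ Ugo ∩ Jonas ∩ Hana: 09:30-11:00, 11:30-13:45.
Summing the common windows: 90 + 135 = 225 minutes.

225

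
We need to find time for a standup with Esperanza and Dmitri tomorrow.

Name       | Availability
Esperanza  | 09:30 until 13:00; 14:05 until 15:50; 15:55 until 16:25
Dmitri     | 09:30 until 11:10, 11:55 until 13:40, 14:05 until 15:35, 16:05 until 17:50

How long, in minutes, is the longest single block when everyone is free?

Esperanza ∩ Dmitri: 09:30-11:10, 11:55-13:00, 14:05-15:35, 16:05-16:25.
Those are the intersection windows.
The longest is 09:30-11:10 at 100 minutes.

100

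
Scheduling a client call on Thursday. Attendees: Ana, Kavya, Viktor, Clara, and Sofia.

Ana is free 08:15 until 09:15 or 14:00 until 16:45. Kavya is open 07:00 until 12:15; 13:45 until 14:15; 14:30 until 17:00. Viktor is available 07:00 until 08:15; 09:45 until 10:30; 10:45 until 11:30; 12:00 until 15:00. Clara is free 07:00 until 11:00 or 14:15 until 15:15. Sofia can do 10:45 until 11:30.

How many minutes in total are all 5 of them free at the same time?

0

Ana ∩ Kavya: 08:15-09:15, 14:00-14:15, 14:30-16:45.
Ana ∩ Kavya ∩ Viktor: 14:00-14:15, 14:30-15:00.
Ana ∩ Kavya ∩ Viktor ∩ Clara: 14:30-15:00.
Ana ∩ Kavya ∩ Viktor ∩ Clara ∩ Sofia: ∅.
There is no time when everyone is free.
There is no common window, so the total is 0 minutes.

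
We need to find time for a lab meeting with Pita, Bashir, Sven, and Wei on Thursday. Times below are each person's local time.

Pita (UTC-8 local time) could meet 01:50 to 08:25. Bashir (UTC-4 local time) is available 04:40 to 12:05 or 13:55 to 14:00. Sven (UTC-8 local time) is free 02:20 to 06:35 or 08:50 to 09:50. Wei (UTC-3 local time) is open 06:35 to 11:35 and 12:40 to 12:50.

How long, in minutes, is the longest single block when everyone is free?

255

Pita in UTC: 09:50-16:25 (add 8h to convert from UTC-8).
Bashir in UTC: 08:40-16:05, 17:55-18:00 (add 4h to convert from UTC-4).
Sven in UTC: 10:20-14:35, 16:50-17:50 (add 8h to convert from UTC-8).
Wei in UTC: 09:35-14:35, 15:40-15:50 (add 3h to convert from UTC-3).
Pita ∩ Bashir: 09:50-16:05.
Pita ∩ Bashir ∩ Sven: 10:20-14:35.
Pita ∩ Bashir ∩ Sven ∩ Wei: 10:20-14:35.
Those are the intersection windows.
The longest is 10:20-14:35 at 255 minutes.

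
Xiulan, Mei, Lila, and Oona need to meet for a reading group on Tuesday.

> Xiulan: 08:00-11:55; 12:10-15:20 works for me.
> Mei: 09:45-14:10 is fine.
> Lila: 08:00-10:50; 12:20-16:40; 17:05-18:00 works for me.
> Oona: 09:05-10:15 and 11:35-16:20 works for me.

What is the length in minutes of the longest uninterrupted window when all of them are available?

110

Xiulan ∩ Mei: 09:45-11:55, 12:10-14:10.
Xiulan ∩ Mei ∩ Lila: 09:45-10:50, 12:20-14:10.
Xiulan ∩ Mei ∩ Lila ∩ Oona: 09:45-10:15, 12:20-14:10.
Those are the intersection windows.
The longest is 12:20-14:10 at 110 minutes.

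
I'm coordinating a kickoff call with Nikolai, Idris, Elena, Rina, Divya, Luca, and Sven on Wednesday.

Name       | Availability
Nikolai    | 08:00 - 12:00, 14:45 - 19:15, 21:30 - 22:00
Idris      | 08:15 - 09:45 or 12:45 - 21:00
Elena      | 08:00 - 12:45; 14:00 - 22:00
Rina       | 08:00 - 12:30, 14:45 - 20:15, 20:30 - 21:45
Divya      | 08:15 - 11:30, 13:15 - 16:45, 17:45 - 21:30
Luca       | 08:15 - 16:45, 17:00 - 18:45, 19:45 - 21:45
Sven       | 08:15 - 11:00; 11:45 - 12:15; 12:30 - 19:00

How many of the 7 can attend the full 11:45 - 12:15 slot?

4

Elena, Rina, Luca, and Sven can make the full 11:45-12:15 slot — that's 4.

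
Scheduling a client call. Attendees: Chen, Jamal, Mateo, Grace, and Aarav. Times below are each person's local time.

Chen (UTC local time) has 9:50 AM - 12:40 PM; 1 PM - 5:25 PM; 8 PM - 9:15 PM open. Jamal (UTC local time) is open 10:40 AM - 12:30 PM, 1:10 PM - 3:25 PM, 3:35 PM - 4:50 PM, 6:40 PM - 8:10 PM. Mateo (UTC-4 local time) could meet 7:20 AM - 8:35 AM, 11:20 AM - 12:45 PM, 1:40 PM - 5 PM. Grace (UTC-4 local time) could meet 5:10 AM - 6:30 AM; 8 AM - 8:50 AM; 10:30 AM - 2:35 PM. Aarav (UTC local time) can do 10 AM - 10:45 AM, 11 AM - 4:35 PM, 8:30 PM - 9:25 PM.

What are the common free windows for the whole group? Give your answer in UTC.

Chen in UTC: 09:50-12:40, 13:00-17:25, 20:00-21:15.
Jamal in UTC: 10:40-12:30, 13:10-15:25, 15:35-16:50, 18:40-20:10.
Mateo in UTC: 11:20-12:35, 15:20-16:45, 17:40-21:00 (add 4h to convert from UTC-4).
Grace in UTC: 09:10-10:30, 12:00-12:50, 14:30-18:35 (add 4h to convert from UTC-4).
Aarav in UTC: 10:00-10:45, 11:00-16:35, 20:30-21:25.
Chen ∩ Jamal: 10:40-12:30, 13:10-15:25, 15:35-16:50, 20:00-20:10.
Chen ∩ Jamal ∩ Mateo: 11:20-12:30, 15:20-15:25, 15:35-16:45, 20:00-20:10.
Chen ∩ Jamal ∩ Mateo ∩ Grace: 12:00-12:30, 15:20-15:25, 15:35-16:45.
Chen ∩ Jamal ∩ Mateo ∩ Grace ∩ Aarav: 12:00-12:30, 15:20-15:25, 15:35-16:35.
So the common availability across everyone is 12:00-12:30, 15:20-15:25, 15:35-16:35.

12:00-12:30, 15:20-15:25, 15:35-16:35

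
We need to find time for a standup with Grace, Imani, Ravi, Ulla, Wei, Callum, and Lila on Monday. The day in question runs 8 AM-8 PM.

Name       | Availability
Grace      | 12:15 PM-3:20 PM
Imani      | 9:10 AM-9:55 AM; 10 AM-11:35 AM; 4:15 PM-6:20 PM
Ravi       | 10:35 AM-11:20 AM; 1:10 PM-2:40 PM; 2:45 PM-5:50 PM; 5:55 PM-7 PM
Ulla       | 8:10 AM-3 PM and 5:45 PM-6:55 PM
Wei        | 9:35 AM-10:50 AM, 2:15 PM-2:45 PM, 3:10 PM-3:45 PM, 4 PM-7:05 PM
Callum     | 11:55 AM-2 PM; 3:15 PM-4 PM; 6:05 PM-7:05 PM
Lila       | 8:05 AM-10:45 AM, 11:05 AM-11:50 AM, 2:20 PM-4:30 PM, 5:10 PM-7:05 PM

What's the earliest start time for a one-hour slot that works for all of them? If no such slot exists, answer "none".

Grace ∩ Imani: ∅.
Grace ∩ Imani ∩ Ravi: ∅.
Grace ∩ Imani ∩ Ravi ∩ Ulla: ∅.
Grace ∩ Imani ∩ Ravi ∩ Ulla ∩ Wei: ∅.
Grace ∩ Imani ∩ Ravi ∩ Ulla ∩ Wei ∩ Callum: ∅.
Grace ∩ Imani ∩ Ravi ∩ Ulla ∩ Wei ∩ Callum ∩ Lila: ∅.
There is no time when everyone is free.
No common window is at least 60 minutes long.

none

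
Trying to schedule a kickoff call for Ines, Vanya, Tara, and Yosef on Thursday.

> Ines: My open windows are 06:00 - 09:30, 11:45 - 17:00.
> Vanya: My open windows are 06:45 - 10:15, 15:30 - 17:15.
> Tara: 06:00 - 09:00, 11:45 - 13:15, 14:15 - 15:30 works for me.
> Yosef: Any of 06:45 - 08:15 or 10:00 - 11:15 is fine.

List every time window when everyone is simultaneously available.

06:45-08:15

Ines ∩ Vanya: 06:45-09:30, 15:30-17:00.
Ines ∩ Vanya ∩ Tara: 06:45-09:00.
Ines ∩ Vanya ∩ Tara ∩ Yosef: 06:45-08:15.
Those are the intersection windows.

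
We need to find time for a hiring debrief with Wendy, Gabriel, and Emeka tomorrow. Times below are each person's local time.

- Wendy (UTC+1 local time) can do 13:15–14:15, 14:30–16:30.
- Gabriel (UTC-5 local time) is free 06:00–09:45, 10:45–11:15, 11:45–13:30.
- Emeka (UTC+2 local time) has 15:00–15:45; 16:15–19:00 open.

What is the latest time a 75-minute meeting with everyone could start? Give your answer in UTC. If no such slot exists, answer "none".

Wendy in UTC: 12:15-13:15, 13:30-15:30 (subtract 1h to convert from UTC+1).
Gabriel in UTC: 11:00-14:45, 15:45-16:15, 16:45-18:30 (add 5h to convert from UTC-5).
Emeka in UTC: 13:00-13:45, 14:15-17:00 (subtract 2h to convert from UTC+2).
Wendy ∩ Gabriel: 12:15-13:15, 13:30-14:45.
Wendy ∩ Gabriel ∩ Emeka: 13:00-13:15, 13:30-13:45, 14:15-14:45.
Those are the intersection windows.
No common window is at least 75 minutes long.

none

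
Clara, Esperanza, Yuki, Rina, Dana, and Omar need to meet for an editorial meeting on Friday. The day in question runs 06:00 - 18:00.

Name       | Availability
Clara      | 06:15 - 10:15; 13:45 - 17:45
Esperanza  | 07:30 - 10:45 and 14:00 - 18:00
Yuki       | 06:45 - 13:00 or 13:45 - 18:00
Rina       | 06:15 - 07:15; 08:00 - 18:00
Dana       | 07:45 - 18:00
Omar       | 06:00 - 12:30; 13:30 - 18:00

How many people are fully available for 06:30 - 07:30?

Clara and Omar can make the full 06:30-07:30 slot — that's 2.

2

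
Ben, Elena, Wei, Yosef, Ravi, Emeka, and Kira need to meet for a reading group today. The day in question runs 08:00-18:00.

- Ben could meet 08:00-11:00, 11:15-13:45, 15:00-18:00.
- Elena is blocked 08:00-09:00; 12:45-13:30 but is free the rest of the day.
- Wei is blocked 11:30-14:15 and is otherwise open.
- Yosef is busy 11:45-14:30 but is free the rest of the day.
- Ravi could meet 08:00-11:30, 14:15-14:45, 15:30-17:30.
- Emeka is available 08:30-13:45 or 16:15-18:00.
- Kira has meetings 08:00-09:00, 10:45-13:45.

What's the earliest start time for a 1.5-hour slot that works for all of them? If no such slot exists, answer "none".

09:00

Ben free: 08:00-11:00, 11:15-13:45, 15:00-18:00.
Elena free: 09:00-12:45, 13:30-18:00 (invert busy blocks within the working day).
Wei free: 08:00-11:30, 14:15-18:00 (invert busy blocks within the working day).
Yosef free: 08:00-11:45, 14:30-18:00 (invert busy blocks within the working day).
Ravi free: 08:00-11:30, 14:15-14:45, 15:30-17:30.
Emeka free: 08:30-13:45, 16:15-18:00.
Kira free: 09:00-10:45, 13:45-18:00 (invert busy blocks within the working day).
Ben ∩ Elena: 09:00-11:00, 11:15-12:45, 13:30-13:45, 15:00-18:00.
Ben ∩ Elena ∩ Wei: 09:00-11:00, 11:15-11:30, 15:00-18:00.
Ben ∩ Elena ∩ Wei ∩ Yosef: 09:00-11:00, 11:15-11:30, 15:00-18:00.
Ben ∩ Elena ∩ Wei ∩ Yosef ∩ Ravi: 09:00-11:00, 11:15-11:30, 15:30-17:30.
Ben ∩ Elena ∩ Wei ∩ Yosef ∩ Ravi ∩ Emeka: 09:00-11:00, 11:15-11:30, 16:15-17:30.
Ben ∩ Elena ∩ Wei ∩ Yosef ∩ Ravi ∩ Emeka ∩ Kira: 09:00-10:45, 16:15-17:30.
Those are the intersection windows.
The first common window of at least 90 minutes is 09:00-10:45, so the earliest start is 09:00.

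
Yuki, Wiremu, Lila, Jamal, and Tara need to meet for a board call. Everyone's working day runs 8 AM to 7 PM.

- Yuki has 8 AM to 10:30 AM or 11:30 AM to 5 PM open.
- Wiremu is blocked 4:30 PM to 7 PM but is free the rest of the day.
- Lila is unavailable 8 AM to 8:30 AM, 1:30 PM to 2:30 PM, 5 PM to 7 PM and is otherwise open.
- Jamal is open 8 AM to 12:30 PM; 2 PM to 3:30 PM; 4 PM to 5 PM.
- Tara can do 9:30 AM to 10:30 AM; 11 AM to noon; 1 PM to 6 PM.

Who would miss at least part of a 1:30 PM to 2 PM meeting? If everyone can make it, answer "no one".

Jamal, Lila

Yuki free: 08:00-10:30, 11:30-17:00.
Wiremu free: 08:00-16:30 (invert busy blocks within the working day).
Lila free: 08:30-13:30, 14:30-17:00 (invert busy blocks within the working day).
Jamal free: 08:00-12:30, 14:00-15:30, 16:00-17:00.
Tara free: 09:30-10:30, 11:00-12:00, 13:00-18:00.
Yuki: free for 13:30-14:00. Wiremu: free for 13:30-14:00. Lila: not fully free for 13:30-14:00. Jamal: not fully free for 13:30-14:00. Tara: free for 13:30-14:00.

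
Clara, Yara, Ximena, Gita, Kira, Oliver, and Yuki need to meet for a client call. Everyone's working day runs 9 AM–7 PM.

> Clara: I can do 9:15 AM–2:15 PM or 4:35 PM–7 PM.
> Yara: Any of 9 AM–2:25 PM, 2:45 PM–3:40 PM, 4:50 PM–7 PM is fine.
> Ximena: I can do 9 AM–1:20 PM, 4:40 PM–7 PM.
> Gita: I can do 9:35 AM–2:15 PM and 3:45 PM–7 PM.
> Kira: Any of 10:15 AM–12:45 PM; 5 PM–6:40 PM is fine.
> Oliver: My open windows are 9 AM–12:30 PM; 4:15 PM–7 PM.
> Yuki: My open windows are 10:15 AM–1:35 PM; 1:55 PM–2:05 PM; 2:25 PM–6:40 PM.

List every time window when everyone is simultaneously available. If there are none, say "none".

Clara ∩ Yara: 09:15-14:15, 16:50-19:00.
Clara ∩ Yara ∩ Ximena: 09:15-13:20, 16:50-19:00.
Clara ∩ Yara ∩ Ximena ∩ Gita: 09:35-13:20, 16:50-19:00.
Clara ∩ Yara ∩ Ximena ∩ Gita ∩ Kira: 10:15-12:45, 17:00-18:40.
Clara ∩ Yara ∩ Ximena ∩ Gita ∩ Kira ∩ Oliver: 10:15-12:30, 17:00-18:40.
Clara ∩ Yara ∩ Ximena ∩ Gita ∩ Kira ∩ Oliver ∩ Yuki: 10:15-12:30, 17:00-18:40.

10:15-12:30, 17:00-18:40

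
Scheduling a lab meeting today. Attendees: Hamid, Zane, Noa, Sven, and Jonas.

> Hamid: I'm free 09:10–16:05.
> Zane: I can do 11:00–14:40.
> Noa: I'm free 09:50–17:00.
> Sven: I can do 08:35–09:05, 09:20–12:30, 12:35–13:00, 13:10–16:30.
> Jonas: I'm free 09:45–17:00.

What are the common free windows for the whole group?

11:00-12:30, 12:35-13:00, 13:10-14:40

Hamid ∩ Zane: 11:00-14:40.
Hamid ∩ Zane ∩ Noa: 11:00-14:40.
Hamid ∩ Zane ∩ Noa ∩ Sven: 11:00-12:30, 12:35-13:00, 13:10-14:40.
Hamid ∩ Zane ∩ Noa ∩ Sven ∩ Jonas: 11:00-12:30, 12:35-13:00, 13:10-14:40.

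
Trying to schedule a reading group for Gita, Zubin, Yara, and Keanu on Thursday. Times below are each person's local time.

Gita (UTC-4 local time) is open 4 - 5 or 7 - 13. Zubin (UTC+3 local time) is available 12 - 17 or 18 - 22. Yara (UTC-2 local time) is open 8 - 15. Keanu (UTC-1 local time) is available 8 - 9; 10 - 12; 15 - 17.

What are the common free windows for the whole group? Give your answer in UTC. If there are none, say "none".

11:00-13:00, 16:00-17:00

Gita in UTC: 08:00-09:00, 11:00-17:00 (add 4h to convert from UTC-4).
Zubin in UTC: 09:00-14:00, 15:00-19:00 (subtract 3h to convert from UTC+3).
Yara in UTC: 10:00-17:00 (add 2h to convert from UTC-2).
Keanu in UTC: 09:00-10:00, 11:00-13:00, 16:00-18:00 (add 1h to convert from UTC-1).
Gita ∩ Zubin: 11:00-14:00, 15:00-17:00.
Gita ∩ Zubin ∩ Yara: 11:00-14:00, 15:00-17:00.
Gita ∩ Zubin ∩ Yara ∩ Keanu: 11:00-13:00, 16:00-17:00.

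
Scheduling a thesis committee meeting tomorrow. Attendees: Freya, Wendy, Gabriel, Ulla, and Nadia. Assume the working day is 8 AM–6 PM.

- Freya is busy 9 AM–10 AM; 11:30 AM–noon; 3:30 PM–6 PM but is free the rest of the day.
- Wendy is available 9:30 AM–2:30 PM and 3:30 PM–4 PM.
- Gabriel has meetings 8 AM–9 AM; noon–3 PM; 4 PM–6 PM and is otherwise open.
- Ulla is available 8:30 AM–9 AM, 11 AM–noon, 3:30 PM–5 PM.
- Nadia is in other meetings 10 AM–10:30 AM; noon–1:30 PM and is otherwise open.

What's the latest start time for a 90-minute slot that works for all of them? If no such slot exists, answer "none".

none

Freya free: 08:00-09:00, 10:00-11:30, 12:00-15:30 (invert busy blocks within the working day).
Wendy free: 09:30-14:30, 15:30-16:00.
Gabriel free: 09:00-12:00, 15:00-16:00 (invert busy blocks within the working day).
Ulla free: 08:30-09:00, 11:00-12:00, 15:30-17:00.
Nadia free: 08:00-10:00, 10:30-12:00, 13:30-18:00 (invert busy blocks within the working day).
Freya ∩ Wendy: 10:00-11:30, 12:00-14:30.
Freya ∩ Wendy ∩ Gabriel: 10:00-11:30.
Freya ∩ Wendy ∩ Gabriel ∩ Ulla: 11:00-11:30.
Freya ∩ Wendy ∩ Gabriel ∩ Ulla ∩ Nadia: 11:00-11:30.
Those are the intersection windows.
No common window is at least 90 minutes long.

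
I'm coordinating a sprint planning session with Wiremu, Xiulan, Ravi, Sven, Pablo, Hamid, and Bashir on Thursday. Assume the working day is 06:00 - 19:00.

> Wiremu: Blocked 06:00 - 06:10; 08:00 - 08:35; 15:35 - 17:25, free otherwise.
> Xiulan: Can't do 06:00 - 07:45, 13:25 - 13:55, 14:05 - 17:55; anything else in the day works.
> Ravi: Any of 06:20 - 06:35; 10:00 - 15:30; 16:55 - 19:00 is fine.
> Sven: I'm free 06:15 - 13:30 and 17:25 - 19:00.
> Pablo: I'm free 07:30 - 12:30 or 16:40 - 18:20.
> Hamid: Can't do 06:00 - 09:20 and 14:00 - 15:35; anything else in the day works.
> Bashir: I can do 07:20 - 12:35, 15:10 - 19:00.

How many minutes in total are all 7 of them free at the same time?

Wiremu free: 06:10-08:00, 08:35-15:35, 17:25-19:00 (invert busy blocks within the working day).
Xiulan free: 07:45-13:25, 13:55-14:05, 17:55-19:00 (invert busy blocks within the working day).
Ravi free: 06:20-06:35, 10:00-15:30, 16:55-19:00.
Sven free: 06:15-13:30, 17:25-19:00.
Pablo free: 07:30-12:30, 16:40-18:20.
Hamid free: 09:20-14:00, 15:35-19:00 (invert busy blocks within the working day).
Bashir free: 07:20-12:35, 15:10-19:00.
Wiremu ∩ Xiulan: 07:45-08:00, 08:35-13:25, 13:55-14:05, 17:55-19:00.
Wiremu ∩ Xiulan ∩ Ravi: 10:00-13:25, 13:55-14:05, 17:55-19:00.
Wiremu ∩ Xiulan ∩ Ravi ∩ Sven: 10:00-13:25, 17:55-19:00.
Wiremu ∩ Xiulan ∩ Ravi ∩ Sven ∩ Pablo: 10:00-12:30, 17:55-18:20.
Wiremu ∩ Xiulan ∩ Ravi ∩ Sven ∩ Pablo ∩ Hamid: 10:00-12:30, 17:55-18:20.
Wiremu ∩ Xiulan ∩ Ravi ∩ Sven ∩ Pablo ∩ Hamid ∩ Bashir: 10:00-12:30, 17:55-18:20.
So the common availability across everyone is 10:00-12:30, 17:55-18:20.
Summing the common windows: 150 + 25 = 175 minutes.

175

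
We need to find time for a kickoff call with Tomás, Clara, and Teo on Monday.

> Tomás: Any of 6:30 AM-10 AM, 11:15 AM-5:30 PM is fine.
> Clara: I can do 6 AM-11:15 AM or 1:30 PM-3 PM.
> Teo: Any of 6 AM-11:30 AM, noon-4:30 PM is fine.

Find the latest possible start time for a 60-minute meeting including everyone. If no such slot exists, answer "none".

14:00

Tomás ∩ Clara: 06:30-10:00, 13:30-15:00.
Tomás ∩ Clara ∩ Teo: 06:30-10:00, 13:30-15:00.
The last common window of at least 60 minutes is 13:30-15:00; a 60-minute meeting can start as late as 14:00 and still end by 15:00.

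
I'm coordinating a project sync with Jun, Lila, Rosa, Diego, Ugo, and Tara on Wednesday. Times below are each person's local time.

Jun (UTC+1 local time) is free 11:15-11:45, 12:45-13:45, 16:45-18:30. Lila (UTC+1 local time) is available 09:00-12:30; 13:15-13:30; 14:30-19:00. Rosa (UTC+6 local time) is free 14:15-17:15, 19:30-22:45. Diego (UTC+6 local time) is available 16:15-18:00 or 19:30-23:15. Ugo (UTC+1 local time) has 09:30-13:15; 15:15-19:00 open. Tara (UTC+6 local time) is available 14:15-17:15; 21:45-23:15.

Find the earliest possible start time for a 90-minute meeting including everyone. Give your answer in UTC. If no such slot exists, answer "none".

Jun in UTC: 10:15-10:45, 11:45-12:45, 15:45-17:30 (subtract 1h to convert from UTC+1).
Lila in UTC: 08:00-11:30, 12:15-12:30, 13:30-18:00 (subtract 1h to convert from UTC+1).
Rosa in UTC: 08:15-11:15, 13:30-16:45 (subtract 6h to convert from UTC+6).
Diego in UTC: 10:15-12:00, 13:30-17:15 (subtract 6h to convert from UTC+6).
Ugo in UTC: 08:30-12:15, 14:15-18:00 (subtract 1h to convert from UTC+1).
Tara in UTC: 08:15-11:15, 15:45-17:15 (subtract 6h to convert from UTC+6).
Jun ∩ Lila: 10:15-10:45, 12:15-12:30, 15:45-17:30.
Jun ∩ Lila ∩ Rosa: 10:15-10:45, 15:45-16:45.
Jun ∩ Lila ∩ Rosa ∩ Diego: 10:15-10:45, 15:45-16:45.
Jun ∩ Lila ∩ Rosa ∩ Diego ∩ Ugo: 10:15-10:45, 15:45-16:45.
Jun ∩ Lila ∩ Rosa ∩ Diego ∩ Ugo ∩ Tara: 10:15-10:45, 15:45-16:45.
No common window is at least 90 minutes long.

none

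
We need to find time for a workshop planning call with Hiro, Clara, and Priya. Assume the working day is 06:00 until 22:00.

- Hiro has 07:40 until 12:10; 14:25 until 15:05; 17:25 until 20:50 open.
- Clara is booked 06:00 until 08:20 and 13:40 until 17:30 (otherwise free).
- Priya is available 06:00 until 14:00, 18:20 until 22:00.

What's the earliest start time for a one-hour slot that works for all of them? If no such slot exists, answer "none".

08:20

Hiro free: 07:40-12:10, 14:25-15:05, 17:25-20:50.
Clara free: 08:20-13:40, 17:30-22:00 (invert busy blocks within the working day).
Priya free: 06:00-14:00, 18:20-22:00.
Hiro ∩ Clara: 08:20-12:10, 17:30-20:50.
Hiro ∩ Clara ∩ Priya: 08:20-12:10, 18:20-20:50.
Those are the intersection windows.
The first common window of at least 60 minutes is 08:20-12:10, so the earliest start is 08:20.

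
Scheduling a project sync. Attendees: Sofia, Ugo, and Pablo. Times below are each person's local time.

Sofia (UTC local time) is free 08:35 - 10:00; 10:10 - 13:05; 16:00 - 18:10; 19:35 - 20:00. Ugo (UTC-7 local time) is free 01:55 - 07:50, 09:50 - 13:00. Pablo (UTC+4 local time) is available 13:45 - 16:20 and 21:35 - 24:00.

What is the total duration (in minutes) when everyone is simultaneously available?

Sofia in UTC: 08:35-10:00, 10:10-13:05, 16:00-18:10, 19:35-20:00.
Ugo in UTC: 08:55-14:50, 16:50-20:00 (add 7h to convert from UTC-7).
Pablo in UTC: 09:45-12:20, 17:35-20:00 (subtract 4h to convert from UTC+4).
Sofia ∩ Ugo: 08:55-10:00, 10:10-13:05, 16:50-18:10, 19:35-20:00.
Sofia ∩ Ugo ∩ Pablo: 09:45-10:00, 10:10-12:20, 17:35-18:10, 19:35-20:00.
Summing the common windows: 15 + 130 + 35 + 25 = 205 minutes.

205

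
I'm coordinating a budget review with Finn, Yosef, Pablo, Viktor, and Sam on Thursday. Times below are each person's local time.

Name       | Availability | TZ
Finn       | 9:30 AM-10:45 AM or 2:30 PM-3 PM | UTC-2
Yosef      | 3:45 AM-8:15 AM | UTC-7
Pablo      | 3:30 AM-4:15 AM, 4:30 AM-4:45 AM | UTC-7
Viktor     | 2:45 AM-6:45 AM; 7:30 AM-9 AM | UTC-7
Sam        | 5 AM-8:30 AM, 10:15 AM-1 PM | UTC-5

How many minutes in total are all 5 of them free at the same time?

Finn in UTC: 11:30-12:45, 16:30-17:00 (add 2h to convert from UTC-2).
Yosef in UTC: 10:45-15:15 (add 7h to convert from UTC-7).
Pablo in UTC: 10:30-11:15, 11:30-11:45 (add 7h to convert from UTC-7).
Viktor in UTC: 09:45-13:45, 14:30-16:00 (add 7h to convert from UTC-7).
Sam in UTC: 10:00-13:30, 15:15-18:00 (add 5h to convert from UTC-5).
Finn ∩ Yosef: 11:30-12:45.
Finn ∩ Yosef ∩ Pablo: 11:30-11:45.
Finn ∩ Yosef ∩ Pablo ∩ Viktor: 11:30-11:45.
Finn ∩ Yosef ∩ Pablo ∩ Viktor ∩ Sam: 11:30-11:45.
So the common availability across everyone is 11:30-11:45.
That's a single block of 15 minutes.

15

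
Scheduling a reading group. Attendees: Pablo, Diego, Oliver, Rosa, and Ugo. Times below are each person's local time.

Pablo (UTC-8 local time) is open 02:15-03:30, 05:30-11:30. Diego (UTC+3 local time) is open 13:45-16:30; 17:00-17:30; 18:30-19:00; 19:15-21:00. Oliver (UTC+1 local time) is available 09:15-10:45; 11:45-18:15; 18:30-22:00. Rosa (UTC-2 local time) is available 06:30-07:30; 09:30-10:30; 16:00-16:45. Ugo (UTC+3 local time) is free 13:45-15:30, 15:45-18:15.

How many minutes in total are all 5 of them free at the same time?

Pablo in UTC: 10:15-11:30, 13:30-19:30 (add 8h to convert from UTC-8).
Diego in UTC: 10:45-13:30, 14:00-14:30, 15:30-16:00, 16:15-18:00 (subtract 3h to convert from UTC+3).
Oliver in UTC: 08:15-09:45, 10:45-17:15, 17:30-21:00 (subtract 1h to convert from UTC+1).
Rosa in UTC: 08:30-09:30, 11:30-12:30, 18:00-18:45 (add 2h to convert from UTC-2).
Ugo in UTC: 10:45-12:30, 12:45-15:15 (subtract 3h to convert from UTC+3).
Pablo ∩ Diego: 10:45-11:30, 14:00-14:30, 15:30-16:00, 16:15-18:00.
Pablo ∩ Diego ∩ Oliver: 10:45-11:30, 14:00-14:30, 15:30-16:00, 16:15-17:15, 17:30-18:00.
Pablo ∩ Diego ∩ Oliver ∩ Rosa: ∅.
Pablo ∩ Diego ∩ Oliver ∩ Rosa ∩ Ugo: ∅.
There is no time when everyone is free.
There is no common window, so the total is 0 minutes.

0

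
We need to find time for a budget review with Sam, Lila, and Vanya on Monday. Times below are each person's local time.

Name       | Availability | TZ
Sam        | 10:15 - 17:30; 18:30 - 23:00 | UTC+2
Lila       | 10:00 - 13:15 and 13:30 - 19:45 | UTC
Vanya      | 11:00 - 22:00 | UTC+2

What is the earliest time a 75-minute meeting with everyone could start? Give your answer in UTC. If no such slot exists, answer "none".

Sam in UTC: 08:15-15:30, 16:30-21:00 (subtract 2h to convert from UTC+2).
Lila in UTC: 10:00-13:15, 13:30-19:45.
Vanya in UTC: 09:00-20:00 (subtract 2h to convert from UTC+2).
Sam ∩ Lila: 10:00-13:15, 13:30-15:30, 16:30-19:45.
Sam ∩ Lila ∩ Vanya: 10:00-13:15, 13:30-15:30, 16:30-19:45.
The first common window of at least 75 minutes is 10:00-13:15, so the earliest start is 10:00.

10:00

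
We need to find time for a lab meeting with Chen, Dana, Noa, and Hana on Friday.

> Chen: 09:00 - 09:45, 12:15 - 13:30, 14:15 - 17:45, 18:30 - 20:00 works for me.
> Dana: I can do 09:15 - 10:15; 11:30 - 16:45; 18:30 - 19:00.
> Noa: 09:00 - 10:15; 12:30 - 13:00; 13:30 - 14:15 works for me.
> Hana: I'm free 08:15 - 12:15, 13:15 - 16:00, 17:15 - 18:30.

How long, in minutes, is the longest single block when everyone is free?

30

Chen ∩ Dana: 09:15-09:45, 12:15-13:30, 14:15-16:45, 18:30-19:00.
Chen ∩ Dana ∩ Noa: 09:15-09:45, 12:30-13:00.
Chen ∩ Dana ∩ Noa ∩ Hana: 09:15-09:45.
So the common availability across everyone is 09:15-09:45.
The longest is 09:15-09:45 at 30 minutes.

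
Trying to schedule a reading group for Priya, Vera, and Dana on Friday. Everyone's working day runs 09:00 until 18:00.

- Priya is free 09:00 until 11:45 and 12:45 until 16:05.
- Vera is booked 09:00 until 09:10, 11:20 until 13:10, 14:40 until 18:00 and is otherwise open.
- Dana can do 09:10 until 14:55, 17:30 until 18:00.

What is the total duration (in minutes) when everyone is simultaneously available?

220

Priya free: 09:00-11:45, 12:45-16:05.
Vera free: 09:10-11:20, 13:10-14:40 (invert busy blocks within the working day).
Dana free: 09:10-14:55, 17:30-18:00.
Priya ∩ Vera: 09:10-11:20, 13:10-14:40.
Priya ∩ Vera ∩ Dana: 09:10-11:20, 13:10-14:40.
Those are the intersection windows.
Summing the common windows: 130 + 90 = 220 minutes.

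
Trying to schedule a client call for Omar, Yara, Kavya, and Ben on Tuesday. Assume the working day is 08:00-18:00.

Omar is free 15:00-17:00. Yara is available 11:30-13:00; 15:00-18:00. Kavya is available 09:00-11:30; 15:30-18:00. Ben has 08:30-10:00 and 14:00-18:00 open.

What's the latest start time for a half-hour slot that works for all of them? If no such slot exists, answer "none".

Omar ∩ Yara: 15:00-17:00.
Omar ∩ Yara ∩ Kavya: 15:30-17:00.
Omar ∩ Yara ∩ Kavya ∩ Ben: 15:30-17:00.
So the common availability across everyone is 15:30-17:00.
The last common window of at least 30 minutes is 15:30-17:00; a 30-minute meeting can start as late as 16:30 and still end by 17:00.

16:30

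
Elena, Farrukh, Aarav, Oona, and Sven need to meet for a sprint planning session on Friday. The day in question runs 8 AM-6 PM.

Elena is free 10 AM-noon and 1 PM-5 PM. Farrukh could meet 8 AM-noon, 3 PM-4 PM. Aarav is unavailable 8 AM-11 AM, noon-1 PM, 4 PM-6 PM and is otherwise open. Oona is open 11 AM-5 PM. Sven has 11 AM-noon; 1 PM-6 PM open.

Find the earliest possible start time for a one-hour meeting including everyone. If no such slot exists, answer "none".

11:00

Elena free: 10:00-12:00, 13:00-17:00.
Farrukh free: 08:00-12:00, 15:00-16:00.
Aarav free: 11:00-12:00, 13:00-16:00 (invert busy blocks within the working day).
Oona free: 11:00-17:00.
Sven free: 11:00-12:00, 13:00-18:00.
Elena ∩ Farrukh: 10:00-12:00, 15:00-16:00.
Elena ∩ Farrukh ∩ Aarav: 11:00-12:00, 15:00-16:00.
Elena ∩ Farrukh ∩ Aarav ∩ Oona: 11:00-12:00, 15:00-16:00.
Elena ∩ Farrukh ∩ Aarav ∩ Oona ∩ Sven: 11:00-12:00, 15:00-16:00.
So the common availability across everyone is 11:00-12:00, 15:00-16:00.
The first common window of at least 60 minutes is 11:00-12:00, so the earliest start is 11:00.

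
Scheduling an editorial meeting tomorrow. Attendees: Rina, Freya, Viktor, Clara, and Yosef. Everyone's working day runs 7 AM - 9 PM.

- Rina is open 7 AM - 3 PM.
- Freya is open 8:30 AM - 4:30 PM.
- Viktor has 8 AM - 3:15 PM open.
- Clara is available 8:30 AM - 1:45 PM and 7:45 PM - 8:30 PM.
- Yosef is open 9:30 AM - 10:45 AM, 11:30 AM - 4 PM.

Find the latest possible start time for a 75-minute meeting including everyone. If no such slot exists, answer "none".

Rina ∩ Freya: 08:30-15:00.
Rina ∩ Freya ∩ Viktor: 08:30-15:00.
Rina ∩ Freya ∩ Viktor ∩ Clara: 08:30-13:45.
Rina ∩ Freya ∩ Viktor ∩ Clara ∩ Yosef: 09:30-10:45, 11:30-13:45.
The last common window of at least 75 minutes is 11:30-13:45; a 75-minute meeting can start as late as 12:30 and still end by 13:45.

12:30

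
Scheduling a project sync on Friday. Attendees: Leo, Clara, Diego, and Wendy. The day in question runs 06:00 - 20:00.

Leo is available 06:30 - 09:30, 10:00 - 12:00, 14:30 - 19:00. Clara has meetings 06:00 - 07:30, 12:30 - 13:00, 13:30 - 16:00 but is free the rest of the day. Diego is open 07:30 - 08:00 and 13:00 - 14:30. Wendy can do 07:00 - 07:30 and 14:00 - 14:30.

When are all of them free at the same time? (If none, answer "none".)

none

Leo free: 06:30-09:30, 10:00-12:00, 14:30-19:00.
Clara free: 07:30-12:30, 13:00-13:30, 16:00-20:00 (invert busy blocks within the working day).
Diego free: 07:30-08:00, 13:00-14:30.
Wendy free: 07:00-07:30, 14:00-14:30.
Leo ∩ Clara: 07:30-09:30, 10:00-12:00, 16:00-19:00.
Leo ∩ Clara ∩ Diego: 07:30-08:00.
Leo ∩ Clara ∩ Diego ∩ Wendy: ∅.
There is no time when everyone is free.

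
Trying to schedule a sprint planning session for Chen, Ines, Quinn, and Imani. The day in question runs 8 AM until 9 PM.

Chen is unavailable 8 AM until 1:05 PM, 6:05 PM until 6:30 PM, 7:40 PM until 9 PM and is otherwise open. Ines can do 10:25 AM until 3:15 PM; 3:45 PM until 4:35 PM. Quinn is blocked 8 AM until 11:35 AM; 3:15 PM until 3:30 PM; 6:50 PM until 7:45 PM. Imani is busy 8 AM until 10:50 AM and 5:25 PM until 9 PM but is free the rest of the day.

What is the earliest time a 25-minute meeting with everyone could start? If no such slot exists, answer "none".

13:05

Chen free: 13:05-18:05, 18:30-19:40 (invert busy blocks within the working day).
Ines free: 10:25-15:15, 15:45-16:35.
Quinn free: 11:35-15:15, 15:30-18:50, 19:45-21:00 (invert busy blocks within the working day).
Imani free: 10:50-17:25 (invert busy blocks within the working day).
Chen ∩ Ines: 13:05-15:15, 15:45-16:35.
Chen ∩ Ines ∩ Quinn: 13:05-15:15, 15:45-16:35.
Chen ∩ Ines ∩ Quinn ∩ Imani: 13:05-15:15, 15:45-16:35.
The first common window of at least 25 minutes is 13:05-15:15, so the earliest start is 13:05.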